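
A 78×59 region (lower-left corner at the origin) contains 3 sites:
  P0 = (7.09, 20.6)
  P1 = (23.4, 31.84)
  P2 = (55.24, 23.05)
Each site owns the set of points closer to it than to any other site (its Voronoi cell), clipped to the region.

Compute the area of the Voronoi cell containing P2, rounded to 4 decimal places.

Area of P2's cell: 2248.2150

1. box [0,78]×[0,59]: [(0, 0) (78, 0) (78, 59) (0, 59)]
2. ⊥bis P2·P0 via (31.165,21.825): [(32.2755, 0) (78, 0) (78, 59) (29.2734, 59)]  |A|=2786.3059
3. ⊥bis P2·P1 via (39.32,27.445): [(32.1927, 1.6278) (32.2755, 0) (78, 0) (78, 59) (48.0313, 59)]  |A|=2248.215
4. canonical 5-gon: [(32.1927, 1.6278) (32.2755, 0) (78, 0) (78, 59) (48.0313, 59)]
5. shoelace: 2248.215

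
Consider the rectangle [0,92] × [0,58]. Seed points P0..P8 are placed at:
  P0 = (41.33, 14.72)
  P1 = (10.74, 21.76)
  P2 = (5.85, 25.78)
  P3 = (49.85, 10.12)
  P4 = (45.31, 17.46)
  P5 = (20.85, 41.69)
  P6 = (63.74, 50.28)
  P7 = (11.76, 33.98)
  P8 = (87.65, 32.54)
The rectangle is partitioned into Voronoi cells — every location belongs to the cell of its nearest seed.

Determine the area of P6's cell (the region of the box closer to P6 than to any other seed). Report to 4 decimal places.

Area of P6's cell: 904.3907

1. box [0,92]×[0,58]: [(0, 0) (92, 0) (92, 58) (0, 58)]
2. ⊥bis P6·P0 via (52.535,32.5): [(92, 7.6291) (92, 58) (12.0718, 58)]  |A|=2013.029
3. ⊥bis P6·P1 via (37.24,36.02): [(32.2577, 45.2788) (92, 7.6291) (92, 58) (25.4123, 58)]  |A|=1928.1756
4. ⊥bis P6·P2 via (34.795,38.03): [(29.773, 49.8962) (32.2577, 45.2788) (92, 7.6291) (92, 58) (26.3434, 58)]  |A|=1924.4029
5. ⊥bis P6·P3 via (56.795,30.2): [(29.773, 49.8962) (32.2577, 45.2788) (55.4422, 30.6679) (92, 18.0238) (92, 58) (26.3434, 58)]  |A|=1734.3988
6. ⊥bis P6·P4 via (54.525,33.87): [(29.773, 49.8962) (31.4131, 46.8485) (67.9007, 26.3589) (92, 18.0238) (92, 58) (26.3434, 58)]  |A|=1673.3511
7. ⊥bis P6·P5 via (42.295,45.985): [(43.4791, 40.0728) (67.9007, 26.3589) (92, 18.0238) (92, 58) (39.8886, 58)]  |A|=1500.4157
8. ⊥bis P6·P7 via (37.75,42.13): [(43.4791, 40.0728) (67.9007, 26.3589) (92, 18.0238) (92, 58) (39.8886, 58)]  |A|=1500.4157
9. ⊥bis P6·P8 via (75.695,41.41): [(43.4791, 40.0728) (65.5198, 27.6959) (88.0039, 58) (39.8886, 58)]  |A|=904.3907
10. canonical 4-gon: [(43.4791, 40.0728) (65.5198, 27.6959) (88.0039, 58) (39.8886, 58)]
11. shoelace: 904.3907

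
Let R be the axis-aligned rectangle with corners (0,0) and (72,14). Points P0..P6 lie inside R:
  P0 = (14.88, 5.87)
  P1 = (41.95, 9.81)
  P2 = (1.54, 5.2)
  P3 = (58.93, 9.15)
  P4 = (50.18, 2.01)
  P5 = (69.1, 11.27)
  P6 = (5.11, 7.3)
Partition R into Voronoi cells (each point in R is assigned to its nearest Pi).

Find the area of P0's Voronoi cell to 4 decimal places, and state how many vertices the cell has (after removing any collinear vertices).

Area of P0's cell: 258.7413 (4 vertices)

1. box [0,72]×[0,14]: [(0, 0) (72, 0) (72, 14) (0, 14)]
2. ⊥bis P0·P1 via (28.415,7.84): [(0, 0) (29.5561, 0) (27.5184, 14) (0, 14)]  |A|=399.5217
3. ⊥bis P0·P2 via (8.21,5.535): [(8.488, 0) (29.5561, 0) (27.5184, 14) (7.7848, 14)]  |A|=285.6118
4. ⊥bis P0·P3 via (36.905,7.51): [(8.488, 0) (29.5561, 0) (27.5184, 14) (7.7848, 14)]  |A|=285.6118
5. ⊥bis P0·P4 via (32.53,3.94): [(8.488, 0) (29.5561, 0) (27.5184, 14) (7.7848, 14)]  |A|=285.6118
6. ⊥bis P0·P5 via (41.99,8.57): [(8.488, 0) (29.5561, 0) (27.5184, 14) (7.7848, 14)]  |A|=285.6118
7. ⊥bis P0·P6 via (9.995,6.585): [(9.0312, 0) (29.5561, 0) (27.5184, 14) (11.0803, 14)]  |A|=258.7413
8. canonical 4-gon: [(9.0312, 0) (29.5561, 0) (27.5184, 14) (11.0803, 14)]
9. shoelace: 258.7413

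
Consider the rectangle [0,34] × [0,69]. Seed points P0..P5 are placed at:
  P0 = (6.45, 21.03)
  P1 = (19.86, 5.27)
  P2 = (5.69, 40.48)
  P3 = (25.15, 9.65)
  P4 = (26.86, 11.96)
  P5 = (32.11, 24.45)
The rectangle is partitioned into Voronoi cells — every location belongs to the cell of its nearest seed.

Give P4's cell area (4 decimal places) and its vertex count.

Area of P4's cell: 140.7731 (4 vertices)

1. box [0,34]×[0,69]: [(0, 0) (34, 0) (34, 69) (0, 69)]
2. ⊥bis P4·P0 via (16.655,16.495): [(9.3248, 0) (34, 0) (34, 55.526)]  |A|=685.0583
3. ⊥bis P4·P1 via (23.36,8.615): [(16.3928, 15.905) (31.5935, 0) (34, 0) (34, 55.526)]  |A|=507.9663
4. ⊥bis P4·P2 via (16.275,26.22): [(23.291, 31.4279) (16.3928, 15.905) (31.5935, 0) (34, 0) (34, 39.377)]  |A|=421.4967
5. ⊥bis P4·P3 via (26.005,10.805): [(23.291, 31.4279) (17.0668, 17.4216) (34, 4.8866) (34, 39.377)]  |A|=342.2746
6. ⊥bis P4·P5 via (29.485,18.205): [(19.3147, 22.48) (17.0668, 17.4216) (34, 4.8866) (34, 16.3072)]  |A|=140.7731
7. canonical 4-gon: [(19.3147, 22.48) (17.0668, 17.4216) (34, 4.8866) (34, 16.3072)]
8. shoelace: 140.7731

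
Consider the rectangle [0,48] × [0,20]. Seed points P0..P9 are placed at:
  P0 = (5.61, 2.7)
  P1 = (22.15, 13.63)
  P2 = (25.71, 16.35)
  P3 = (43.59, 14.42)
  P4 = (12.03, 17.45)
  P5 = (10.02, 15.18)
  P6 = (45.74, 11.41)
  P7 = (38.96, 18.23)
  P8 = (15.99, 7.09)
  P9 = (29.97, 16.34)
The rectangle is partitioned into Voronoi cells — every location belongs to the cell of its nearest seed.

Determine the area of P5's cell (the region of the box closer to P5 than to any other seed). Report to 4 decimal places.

1. box [0,48]×[0,20]: [(0, 0) (48, 0) (48, 20) (0, 20)]
2. ⊥bis P5·P0 via (7.815,8.94): [(0, 11.7016) (33.1146, 0) (48, 0) (48, 20) (0, 20)]  |A|=766.254
3. ⊥bis P5·P1 via (16.085,14.405): [(0, 11.7016) (15.0596, 6.38) (16.7999, 20) (0, 20)]  |A|=176.8928
4. ⊥bis P5·P2 via (17.865,15.765): [(0, 11.7016) (15.0596, 6.38) (16.7999, 20) (0, 20)]  |A|=176.8928
5. ⊥bis P5·P3 via (26.805,14.8): [(0, 11.7016) (15.0596, 6.38) (16.7999, 20) (0, 20)]  |A|=176.8928
6. ⊥bis P5·P4 via (11.025,16.315): [(0, 11.7016) (15.0596, 6.38) (15.7899, 12.0958) (6.8633, 20) (0, 20)]  |A|=137.6225
7. ⊥bis P5·P6 via (27.88,13.295): [(0, 11.7016) (15.0596, 6.38) (15.7899, 12.0958) (6.8633, 20) (0, 20)]  |A|=137.6225
8. ⊥bis P5·P7 via (24.49,16.705): [(0, 11.7016) (15.0596, 6.38) (15.7899, 12.0958) (6.8633, 20) (0, 20)]  |A|=137.6225
9. ⊥bis P5·P8 via (13.005,11.135): [(0, 11.7016) (9.3131, 8.4106) (15.1159, 12.6927) (6.8633, 20) (0, 20)]  |A|=117.2834
10. ⊥bis P5·P9 via (19.995,15.76): [(0, 11.7016) (9.3131, 8.4106) (15.1159, 12.6927) (6.8633, 20) (0, 20)]  |A|=117.2834
11. canonical 5-gon: [(0, 11.7016) (9.3131, 8.4106) (15.1159, 12.6927) (6.8633, 20) (0, 20)]
12. shoelace: 117.2834

Area of P5's cell: 117.2834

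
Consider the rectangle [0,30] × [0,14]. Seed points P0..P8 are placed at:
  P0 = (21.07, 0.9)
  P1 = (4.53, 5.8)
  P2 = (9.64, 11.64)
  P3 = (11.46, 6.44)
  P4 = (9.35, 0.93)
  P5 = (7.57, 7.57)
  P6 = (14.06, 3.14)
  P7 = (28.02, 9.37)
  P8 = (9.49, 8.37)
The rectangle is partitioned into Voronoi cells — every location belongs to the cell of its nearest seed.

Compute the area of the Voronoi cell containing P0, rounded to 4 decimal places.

1. box [0,30]×[0,14]: [(0, 0) (30, 0) (30, 14) (0, 14)]
2. ⊥bis P0·P1 via (12.8,3.35): [(11.8076, 0) (30, 0) (30, 14) (15.9551, 14)]  |A|=225.6615
3. ⊥bis P0·P2 via (15.355,6.27): [(12.8869, 3.6433) (11.8076, 0) (30, 0) (30, 14) (22.6184, 14)]  |A|=191.1569
4. ⊥bis P0·P3 via (16.265,3.67): [(21.5878, 12.9032) (14.1493, 0) (30, 0) (30, 14) (22.6184, 14)]  |A|=165.196
5. ⊥bis P0·P4 via (15.21,0.915): [(21.5878, 12.9032) (15.2124, 1.8441) (15.2077, 0) (30, 0) (30, 14) (22.6184, 14)]  |A|=164.2201
6. ⊥bis P0·P5 via (14.32,4.235): [(21.5878, 12.9032) (15.2124, 1.8441) (15.2077, 0) (30, 0) (30, 14) (22.6184, 14)]  |A|=164.2201
7. ⊥bis P0·P6 via (17.565,2.02): [(21.5878, 12.9032) (20.3647, 10.7816) (16.9195, 0) (30, 0) (30, 14) (22.6184, 14)]  |A|=150.2623
8. ⊥bis P0·P7 via (24.545,5.135): [(19.8036, 9.0255) (16.9195, 0) (30, 0) (30, 0.6589)]  |A|=62.3886
9. ⊥bis P0·P8 via (15.28,4.635): [(19.8036, 9.0255) (16.9195, 0) (30, 0) (30, 0.6589)]  |A|=62.3886
10. canonical 4-gon: [(19.8036, 9.0255) (16.9195, 0) (30, 0) (30, 0.6589)]
11. shoelace: 62.3886

Area of P0's cell: 62.3886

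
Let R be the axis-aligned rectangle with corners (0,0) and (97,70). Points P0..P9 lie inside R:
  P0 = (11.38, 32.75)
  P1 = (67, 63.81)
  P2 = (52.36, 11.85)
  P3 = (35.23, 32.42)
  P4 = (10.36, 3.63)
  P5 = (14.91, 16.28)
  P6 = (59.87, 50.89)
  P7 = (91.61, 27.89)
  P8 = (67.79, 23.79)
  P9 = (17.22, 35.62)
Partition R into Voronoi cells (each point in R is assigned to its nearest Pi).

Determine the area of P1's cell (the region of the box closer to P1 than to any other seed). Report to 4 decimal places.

Area of P1's cell: 732.2684

1. box [0,97]×[0,70]: [(0, 0) (97, 0) (97, 70) (0, 70)]
2. ⊥bis P1·P0 via (39.19,48.28): [(66.1511, 0) (97, 0) (97, 70) (27.0609, 70)]  |A|=3527.5814
3. ⊥bis P1·P2 via (59.68,37.83): [(42.2894, 42.7299) (97, 27.3149) (97, 70) (27.0609, 70)]  |A|=2121.2884
4. ⊥bis P1·P3 via (51.115,48.115): [(61.8931, 37.2065) (97, 27.3149) (97, 70) (29.4918, 70)]  |A|=1856.1886
5. ⊥bis P1·P4 via (38.68,33.72): [(61.8931, 37.2065) (97, 27.3149) (97, 70) (29.4918, 70)]  |A|=1856.1886
6. ⊥bis P1·P5 via (40.955,40.045): [(61.8931, 37.2065) (97, 27.3149) (97, 70) (29.4918, 70)]  |A|=1856.1886
7. ⊥bis P1·P6 via (63.435,57.35): [(97, 38.8269) (97, 70) (40.5124, 70)]  |A|=880.4465
8. ⊥bis P1·P7 via (79.305,45.85): [(81.5217, 47.3687) (97, 57.9734) (97, 70) (40.5124, 70)]  |A|=732.2684
9. ⊥bis P1·P8 via (67.395,43.8): [(81.5217, 47.3687) (97, 57.9734) (97, 70) (40.5124, 70)]  |A|=732.2684
10. ⊥bis P1·P9 via (42.11,49.715): [(81.5217, 47.3687) (97, 57.9734) (97, 70) (40.5124, 70)]  |A|=732.2684
11. canonical 4-gon: [(81.5217, 47.3687) (97, 57.9734) (97, 70) (40.5124, 70)]
12. shoelace: 732.2684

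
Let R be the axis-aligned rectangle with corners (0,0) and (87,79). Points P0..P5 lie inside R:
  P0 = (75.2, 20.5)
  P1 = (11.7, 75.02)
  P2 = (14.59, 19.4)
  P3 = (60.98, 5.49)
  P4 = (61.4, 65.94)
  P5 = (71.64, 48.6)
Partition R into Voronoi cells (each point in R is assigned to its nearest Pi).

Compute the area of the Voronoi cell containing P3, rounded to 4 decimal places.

1. box [0,87]×[0,79]: [(0, 0) (87, 0) (87, 79) (0, 79)]
2. ⊥bis P3·P0 via (68.09,12.995): [(0, 77.5013) (0, 0) (81.8069, 0)]  |A|=3170.0729
3. ⊥bis P3·P1 via (36.34,40.255): [(38.0421, 41.4614) (0, 14.4987) (0, 0) (81.8069, 0)]  |A|=1971.6961
4. ⊥bis P3·P2 via (37.785,12.445): [(44.6177, 35.232) (34.0534, 0) (81.8069, 0)]  |A|=841.2259
5. ⊥bis P3·P4 via (61.19,35.715): [(44.6177, 35.232) (34.0534, 0) (81.8069, 0)]  |A|=841.2259
6. ⊥bis P3·P5 via (66.31,27.045): [(48.65, 31.4119) (43.8296, 32.6038) (34.0534, 0) (81.8069, 0)]  |A|=834.422
7. canonical 4-gon: [(48.65, 31.4119) (43.8296, 32.6038) (34.0534, 0) (81.8069, 0)]
8. shoelace: 834.422

Area of P3's cell: 834.4220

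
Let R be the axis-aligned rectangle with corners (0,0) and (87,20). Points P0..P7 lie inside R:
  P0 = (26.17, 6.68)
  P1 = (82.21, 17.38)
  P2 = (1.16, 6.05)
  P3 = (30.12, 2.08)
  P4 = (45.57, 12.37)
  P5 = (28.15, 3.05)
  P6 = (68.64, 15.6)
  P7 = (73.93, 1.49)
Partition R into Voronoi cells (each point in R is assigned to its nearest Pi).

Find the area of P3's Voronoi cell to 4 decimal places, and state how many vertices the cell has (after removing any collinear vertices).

Area of P3's cell: 87.7277 (4 vertices)

1. box [0,87]×[0,20]: [(0, 0) (87, 0) (87, 20) (0, 20)]
2. ⊥bis P3·P0 via (28.145,4.38): [(23.0442, 0) (87, 0) (87, 20) (46.3354, 20)]  |A|=1046.2038
3. ⊥bis P3·P1 via (56.165,9.73): [(23.0442, 0) (59.0229, 0) (53.1485, 20) (46.3354, 20)]  |A|=427.9177
4. ⊥bis P3·P2 via (15.64,4.065): [(23.0442, 0) (59.0229, 0) (53.1485, 20) (46.3354, 20)]  |A|=427.9177
5. ⊥bis P3·P4 via (37.845,7.225): [(35.5213, 10.714) (23.0442, 0) (42.657, 0)]  |A|=105.0653
6. ⊥bis P3·P5 via (29.135,2.565): [(35.5213, 10.714) (31.4085, 7.1824) (27.872, 0) (42.657, 0)]  |A|=87.7277
7. ⊥bis P3·P6 via (49.38,8.84): [(35.5213, 10.714) (31.4085, 7.1824) (27.872, 0) (42.657, 0)]  |A|=87.7277
8. ⊥bis P3·P7 via (52.025,1.785): [(35.5213, 10.714) (31.4085, 7.1824) (27.872, 0) (42.657, 0)]  |A|=87.7277
9. canonical 4-gon: [(35.5213, 10.714) (31.4085, 7.1824) (27.872, 0) (42.657, 0)]
10. shoelace: 87.7277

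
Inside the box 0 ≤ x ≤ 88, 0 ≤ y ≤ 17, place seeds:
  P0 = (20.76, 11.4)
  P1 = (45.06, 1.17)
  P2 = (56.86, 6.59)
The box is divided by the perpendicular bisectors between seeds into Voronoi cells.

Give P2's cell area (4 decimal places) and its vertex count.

Area of P2's cell: 665.7552 (4 vertices)

1. box [0,88]×[0,17]: [(0, 0) (88, 0) (88, 17) (0, 17)]
2. ⊥bis P2·P0 via (38.81,8.995): [(37.6115, 0) (88, 0) (88, 17) (39.8766, 17)]  |A|=837.3512
3. ⊥bis P2·P1 via (50.96,3.88): [(52.7422, 0) (88, 0) (88, 17) (44.9337, 17)]  |A|=665.7552
4. canonical 4-gon: [(52.7422, 0) (88, 0) (88, 17) (44.9337, 17)]
5. shoelace: 665.7552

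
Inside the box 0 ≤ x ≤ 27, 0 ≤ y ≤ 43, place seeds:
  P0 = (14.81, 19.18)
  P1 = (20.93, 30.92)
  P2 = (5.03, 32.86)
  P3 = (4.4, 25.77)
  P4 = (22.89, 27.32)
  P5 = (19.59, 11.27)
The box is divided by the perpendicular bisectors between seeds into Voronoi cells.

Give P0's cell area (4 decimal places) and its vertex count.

Area of P0's cell: 196.1465 (5 vertices)

1. box [0,27]×[0,43]: [(0, 0) (27, 0) (27, 43) (0, 43)]
2. ⊥bis P0·P1 via (17.87,25.05): [(0, 34.3655) (0, 0) (27, 0) (27, 20.2906)]  |A|=737.8576
3. ⊥bis P0·P2 via (9.92,26.02): [(12.4878, 27.8557) (0, 18.9281) (0, 0) (27, 0) (27, 20.2906)]  |A|=641.4678
4. ⊥bis P0·P3 via (9.605,22.475): [(12.8814, 27.6506) (0, 7.3023) (0, 0) (27, 0) (27, 20.2906)]  |A|=563.552
5. ⊥bis P0·P4 via (18.85,23.25): [(16.1149, 25.9649) (12.8814, 27.6506) (0, 7.3023) (0, 0) (27, 0) (27, 15.1601)]  |A|=535.629
6. ⊥bis P0·P5 via (17.2,15.225): [(23.2509, 18.8815) (16.1149, 25.9649) (12.8814, 27.6506) (0, 7.3023) (0, 4.8311)]  |A|=196.1465
7. canonical 5-gon: [(23.2509, 18.8815) (16.1149, 25.9649) (12.8814, 27.6506) (0, 7.3023) (0, 4.8311)]
8. shoelace: 196.1465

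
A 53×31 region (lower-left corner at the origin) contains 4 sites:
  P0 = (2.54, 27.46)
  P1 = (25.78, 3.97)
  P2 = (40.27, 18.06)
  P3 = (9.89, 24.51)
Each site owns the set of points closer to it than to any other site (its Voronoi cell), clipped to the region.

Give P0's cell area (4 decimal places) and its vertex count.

Area of P0's cell: 84.3345 (3 vertices)

1. box [0,53]×[0,31]: [(0, 0) (53, 0) (53, 31) (0, 31)]
2. ⊥bis P0·P1 via (14.16,15.715): [(0, 1.7057) (29.6094, 31) (0, 31)]  |A|=433.6937
3. ⊥bis P0·P2 via (21.405,22.76): [(0, 1.7057) (21.4456, 22.9231) (23.4579, 31) (0, 31)]  |A|=408.851
4. ⊥bis P0·P3 via (6.215,25.985): [(0, 10.5002) (8.2278, 31) (0, 31)]  |A|=84.3345
5. canonical 3-gon: [(0, 10.5002) (8.2278, 31) (0, 31)]
6. shoelace: 84.3345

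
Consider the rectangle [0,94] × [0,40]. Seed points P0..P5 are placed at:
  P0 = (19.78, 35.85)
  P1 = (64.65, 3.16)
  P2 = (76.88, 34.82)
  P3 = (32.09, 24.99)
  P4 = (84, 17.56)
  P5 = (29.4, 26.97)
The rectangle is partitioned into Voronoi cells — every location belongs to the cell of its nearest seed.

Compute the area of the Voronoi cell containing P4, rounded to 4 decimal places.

Area of P4's cell: 555.9806

1. box [0,94]×[0,40]: [(0, 0) (94, 0) (94, 40) (0, 40)]
2. ⊥bis P4·P0 via (51.89,26.705): [(44.2844, 0) (94, 0) (94, 40) (55.6764, 40)]  |A|=1760.784
3. ⊥bis P4·P1 via (74.325,10.36): [(54.7329, 36.6869) (82.0348, 0) (94, 0) (94, 40) (55.6764, 40)]  |A|=1068.3108
4. ⊥bis P4·P2 via (80.44,26.19): [(66.7479, 20.5418) (82.0348, 0) (94, 0) (94, 31.7837)]  |A|=555.9806
5. ⊥bis P4·P3 via (58.045,21.275): [(66.7479, 20.5418) (82.0348, 0) (94, 0) (94, 31.7837)]  |A|=555.9806
6. ⊥bis P4·P5 via (56.7,22.265): [(66.7479, 20.5418) (82.0348, 0) (94, 0) (94, 31.7837)]  |A|=555.9806
7. canonical 4-gon: [(66.7479, 20.5418) (82.0348, 0) (94, 0) (94, 31.7837)]
8. shoelace: 555.9806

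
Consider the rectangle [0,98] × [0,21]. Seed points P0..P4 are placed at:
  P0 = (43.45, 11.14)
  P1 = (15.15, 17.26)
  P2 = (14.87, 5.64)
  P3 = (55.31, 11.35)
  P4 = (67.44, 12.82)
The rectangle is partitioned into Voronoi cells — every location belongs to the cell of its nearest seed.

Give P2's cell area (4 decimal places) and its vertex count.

Area of P2's cell: 340.2427 (4 vertices)

1. box [0,98]×[0,21]: [(0, 0) (98, 0) (98, 21) (0, 21)]
2. ⊥bis P2·P0 via (29.16,8.39): [(0, 0) (30.7746, 0) (26.7333, 21) (0, 21)]  |A|=603.8329
3. ⊥bis P2·P1 via (15.01,11.45): [(0, 11.8117) (0, 0) (30.7746, 0) (28.6343, 11.1217)]  |A|=340.2427
4. ⊥bis P2·P3 via (35.09,8.495): [(0, 11.8117) (0, 0) (30.7746, 0) (28.6343, 11.1217)]  |A|=340.2427
5. ⊥bis P2·P4 via (41.155,9.23): [(0, 11.8117) (0, 0) (30.7746, 0) (28.6343, 11.1217)]  |A|=340.2427
6. canonical 4-gon: [(0, 11.8117) (0, 0) (30.7746, 0) (28.6343, 11.1217)]
7. shoelace: 340.2427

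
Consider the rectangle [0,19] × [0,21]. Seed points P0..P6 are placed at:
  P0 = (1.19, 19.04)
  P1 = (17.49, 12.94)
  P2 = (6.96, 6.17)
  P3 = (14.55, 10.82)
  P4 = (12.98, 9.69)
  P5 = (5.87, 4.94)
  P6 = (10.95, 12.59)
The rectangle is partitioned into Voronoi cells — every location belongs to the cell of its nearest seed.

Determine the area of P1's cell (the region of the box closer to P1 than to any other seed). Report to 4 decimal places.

1. box [0,19]×[0,21]: [(0, 0) (19, 0) (19, 21) (0, 21)]
2. ⊥bis P1·P0 via (9.34,15.99): [(3.356, 0) (19, 0) (19, 21) (11.2149, 21)]  |A|=246.0053
3. ⊥bis P1·P2 via (12.225,9.555): [(8.8793, 14.7589) (18.3681, 0) (19, 0) (19, 21) (11.2149, 21)]  |A|=135.224
4. ⊥bis P1·P3 via (16.02,11.88): [(10.6097, 19.3829) (19, 7.7474) (19, 21) (11.2149, 21)]  |A|=61.8912
5. ⊥bis P1·P4 via (15.235,11.315): [(10.6097, 19.3829) (19, 7.7474) (19, 21) (11.2149, 21)]  |A|=61.8912
6. ⊥bis P1·P5 via (11.68,8.94): [(10.6097, 19.3829) (19, 7.7474) (19, 21) (11.2149, 21)]  |A|=61.8912
7. ⊥bis P1·P6 via (14.22,12.765): [(14.1269, 14.5054) (19, 7.7474) (19, 21) (13.7793, 21)]  |A|=49.2442
8. canonical 4-gon: [(14.1269, 14.5054) (19, 7.7474) (19, 21) (13.7793, 21)]
9. shoelace: 49.2442

Area of P1's cell: 49.2442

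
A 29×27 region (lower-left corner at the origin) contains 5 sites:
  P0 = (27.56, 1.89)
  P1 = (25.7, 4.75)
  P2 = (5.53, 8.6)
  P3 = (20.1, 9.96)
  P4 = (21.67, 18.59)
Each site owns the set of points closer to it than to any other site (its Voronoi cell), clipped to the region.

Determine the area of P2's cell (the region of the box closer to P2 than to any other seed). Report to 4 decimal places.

1. box [0,29]×[0,27]: [(0, 0) (29, 0) (29, 27) (0, 27)]
2. ⊥bis P2·P0 via (16.545,5.245): [(0, 0) (14.9475, 0) (23.1712, 27) (0, 27)]  |A|=514.6024
3. ⊥bis P2·P1 via (15.615,6.675): [(0, 0) (14.3409, 0) (19.4946, 27) (0, 27)]  |A|=456.779
4. ⊥bis P2·P3 via (12.815,9.28): [(0, 0) (13.6812, 0) (11.161, 27) (0, 27)]  |A|=335.3696
5. ⊥bis P2·P4 via (13.6,13.595): [(0, 0) (13.6812, 0) (12.2013, 15.8548) (5.3029, 27) (0, 27)]  |A|=302.7245
6. canonical 5-gon: [(0, 0) (13.6812, 0) (12.2013, 15.8548) (5.3029, 27) (0, 27)]
7. shoelace: 302.7245

Area of P2's cell: 302.7245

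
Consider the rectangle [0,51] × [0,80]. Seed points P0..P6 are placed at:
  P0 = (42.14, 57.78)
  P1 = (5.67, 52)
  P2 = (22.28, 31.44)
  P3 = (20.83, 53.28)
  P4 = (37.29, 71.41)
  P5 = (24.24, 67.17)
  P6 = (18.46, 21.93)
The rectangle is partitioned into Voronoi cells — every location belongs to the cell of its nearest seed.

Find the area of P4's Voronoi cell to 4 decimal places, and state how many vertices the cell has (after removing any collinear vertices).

1. box [0,51]×[0,80]: [(0, 0) (51, 0) (51, 80) (0, 80)]
2. ⊥bis P4·P0 via (39.715,64.595): [(0, 50.4631) (51, 68.6106) (51, 80) (0, 80)]  |A|=1043.6213
3. ⊥bis P4·P1 via (21.48,61.705): [(23.293, 58.7515) (51, 68.6106) (51, 80) (10.2496, 80)]  |A|=590.7258
4. ⊥bis P4·P2 via (29.785,51.425): [(23.293, 58.7515) (51, 68.6106) (51, 80) (10.2496, 80)]  |A|=590.7258
5. ⊥bis P4·P3 via (29.06,62.345): [(11.05, 78.696) (30.2797, 61.2376) (51, 68.6106) (51, 80) (10.2496, 80)]  |A|=505.8336
6. ⊥bis P4·P5 via (30.765,69.29): [(33.0598, 62.2269) (51, 68.6106) (51, 80) (27.2853, 80)]  |A|=312.9065
7. ⊥bis P4·P6 via (27.875,46.67): [(33.0598, 62.2269) (51, 68.6106) (51, 80) (27.2853, 80)]  |A|=312.9065
8. canonical 4-gon: [(33.0598, 62.2269) (51, 68.6106) (51, 80) (27.2853, 80)]
9. shoelace: 312.9065

Area of P4's cell: 312.9065 (4 vertices)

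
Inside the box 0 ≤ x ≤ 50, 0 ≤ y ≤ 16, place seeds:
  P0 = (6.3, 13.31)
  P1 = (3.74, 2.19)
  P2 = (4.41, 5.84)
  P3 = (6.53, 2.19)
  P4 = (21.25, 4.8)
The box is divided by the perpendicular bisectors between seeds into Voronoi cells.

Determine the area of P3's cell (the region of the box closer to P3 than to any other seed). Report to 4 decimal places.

1. box [0,50]×[0,16]: [(0, 0) (50, 0) (50, 16) (0, 16)]
2. ⊥bis P3·P0 via (6.415,7.75): [(0, 7.6173) (0, 0) (50, 0) (50, 8.6515)]  |A|=406.7201
3. ⊥bis P3·P1 via (5.135,2.19): [(5.135, 7.7235) (5.135, 0) (50, 0) (50, 8.6515)]  |A|=367.3325
4. ⊥bis P3·P2 via (5.47,4.015): [(12.1031, 7.8676) (5.135, 3.8204) (5.135, 0) (50, 0) (50, 8.6515)]  |A|=353.7339
5. ⊥bis P3·P4 via (13.89,3.495): [(13.111, 7.8885) (12.1031, 7.8676) (5.135, 3.8204) (5.135, 0) (14.5097, 0)]  |A|=54.1789
6. canonical 5-gon: [(13.111, 7.8885) (12.1031, 7.8676) (5.135, 3.8204) (5.135, 0) (14.5097, 0)]
7. shoelace: 54.1789

Area of P3's cell: 54.1789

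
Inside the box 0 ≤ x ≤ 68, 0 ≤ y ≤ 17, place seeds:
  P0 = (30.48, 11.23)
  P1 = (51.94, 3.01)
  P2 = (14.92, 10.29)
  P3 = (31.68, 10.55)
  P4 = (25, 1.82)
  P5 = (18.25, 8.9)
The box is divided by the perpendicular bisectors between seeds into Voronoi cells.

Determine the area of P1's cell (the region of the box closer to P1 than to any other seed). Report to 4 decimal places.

Area of P1's cell: 434.3480

1. box [0,68]×[0,17]: [(0, 0) (68, 0) (68, 17) (0, 17)]
2. ⊥bis P1·P0 via (41.21,7.12): [(38.4828, 0) (68, 0) (68, 17) (44.9944, 17)]  |A|=446.4439
3. ⊥bis P1·P2 via (33.43,6.65): [(38.4828, 0) (68, 0) (68, 17) (44.9944, 17)]  |A|=446.4439
4. ⊥bis P1·P3 via (41.81,6.78): [(39.2867, 0) (68, 0) (68, 17) (45.6135, 17)]  |A|=434.348
5. ⊥bis P1·P4 via (38.47,2.415): [(39.2867, 0) (68, 0) (68, 17) (45.6135, 17)]  |A|=434.348
6. ⊥bis P1·P5 via (35.095,5.955): [(39.2867, 0) (68, 0) (68, 17) (45.6135, 17)]  |A|=434.348
7. canonical 4-gon: [(39.2867, 0) (68, 0) (68, 17) (45.6135, 17)]
8. shoelace: 434.348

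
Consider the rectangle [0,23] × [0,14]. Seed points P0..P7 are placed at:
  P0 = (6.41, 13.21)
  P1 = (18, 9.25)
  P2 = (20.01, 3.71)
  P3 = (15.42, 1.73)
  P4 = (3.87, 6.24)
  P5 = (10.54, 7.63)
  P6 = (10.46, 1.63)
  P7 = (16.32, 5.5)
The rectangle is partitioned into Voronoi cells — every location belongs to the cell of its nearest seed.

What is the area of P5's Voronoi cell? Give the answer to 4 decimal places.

1. box [0,23]×[0,14]: [(0, 0) (23, 0) (23, 14) (0, 14)]
2. ⊥bis P5·P0 via (8.475,10.42): [(0, 4.1473) (0, 0) (23, 0) (23, 14) (13.3119, 14)]  |A|=256.4208
3. ⊥bis P5·P1 via (14.27,8.44): [(13.0971, 13.841) (0, 4.1473) (0, 0) (16.1028, 0)]  |A|=138.5985
4. ⊥bis P5·P2 via (15.275,5.67): [(15.0104, 5.0307) (13.0971, 13.841) (0, 4.1473) (0, 0) (12.928, 0)]  |A|=130.6127
5. ⊥bis P5·P3 via (12.98,4.68): [(14.7658, 6.157) (13.0971, 13.841) (0, 4.1473) (0, 0) (7.3218, 0)]  |A|=111.566
6. ⊥bis P5·P4 via (7.205,6.935): [(8.4549, 0.9372) (14.7658, 6.157) (13.0971, 13.841) (6.7455, 9.1399)]  |A|=58.6696
7. ⊥bis P5·P6 via (10.5,4.63): [(7.6775, 4.6676) (12.8812, 4.5983) (14.7658, 6.157) (13.0971, 13.841) (6.7455, 9.1399)]  |A|=48.9906
8. ⊥bis P5·P7 via (13.43,6.565): [(7.6775, 4.6676) (12.7061, 4.6006) (14.2147, 8.6945) (13.0971, 13.841) (6.7455, 9.1399)]  |A|=45.81
9. canonical 5-gon: [(7.6775, 4.6676) (12.7061, 4.6006) (14.2147, 8.6945) (13.0971, 13.841) (6.7455, 9.1399)]
10. shoelace: 45.81

Area of P5's cell: 45.8100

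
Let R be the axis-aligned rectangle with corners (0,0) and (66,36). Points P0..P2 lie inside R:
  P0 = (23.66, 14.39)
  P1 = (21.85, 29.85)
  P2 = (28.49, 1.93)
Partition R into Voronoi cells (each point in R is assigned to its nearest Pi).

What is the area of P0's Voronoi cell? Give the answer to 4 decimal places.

Area of P0's cell: 818.4592

1. box [0,66]×[0,36]: [(0, 0) (66, 0) (66, 36) (0, 36)]
2. ⊥bis P0·P1 via (22.755,22.12): [(0, 19.4559) (0, 0) (66, 0) (66, 27.183)]  |A|=1539.0835
3. ⊥bis P0·P2 via (26.075,8.16): [(0, 19.4559) (0, 0) (5.0246, 0) (66, 23.6365) (66, 27.183)]  |A|=818.4592
4. canonical 5-gon: [(0, 19.4559) (0, 0) (5.0246, 0) (66, 23.6365) (66, 27.183)]
5. shoelace: 818.4592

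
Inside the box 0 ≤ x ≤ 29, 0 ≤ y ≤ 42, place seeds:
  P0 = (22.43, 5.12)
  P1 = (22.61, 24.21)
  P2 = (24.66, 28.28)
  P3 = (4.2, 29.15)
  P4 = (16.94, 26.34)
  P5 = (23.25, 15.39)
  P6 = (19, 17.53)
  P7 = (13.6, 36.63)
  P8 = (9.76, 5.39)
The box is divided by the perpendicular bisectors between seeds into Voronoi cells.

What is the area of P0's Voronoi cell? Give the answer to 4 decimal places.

Area of P0's cell: 131.9102

1. box [0,29]×[0,42]: [(0, 0) (29, 0) (29, 42) (0, 42)]
2. ⊥bis P0·P1 via (22.52,14.665): [(0, 14.8773) (0, 0) (29, 0) (29, 14.6039)]  |A|=427.478
3. ⊥bis P0·P2 via (23.545,16.7): [(0, 14.8773) (0, 0) (29, 0) (29, 14.6039)]  |A|=427.478
4. ⊥bis P0·P3 via (13.315,17.135): [(10.2121, 14.7811) (0, 7.0338) (0, 0) (29, 0) (29, 14.6039)]  |A|=387.4283
5. ⊥bis P0·P4 via (19.685,15.73): [(15.813, 14.7282) (7.2079, 12.502) (0, 7.0338) (0, 0) (29, 0) (29, 14.6039)]  |A|=380.9665
6. ⊥bis P0·P5 via (22.84,10.255): [(6.0167, 11.5982) (0, 7.0338) (0, 0) (29, 0) (29, 9.7632)]  |A|=301.5294
7. ⊥bis P0·P6 via (20.715,11.325): [(18.1876, 10.6265) (0, 5.5996) (0, 0) (29, 0) (29, 9.7632)]  |A|=257.7867
8. ⊥bis P0·P7 via (18.015,20.875): [(18.1876, 10.6265) (0, 5.5996) (0, 0) (29, 0) (29, 9.7632)]  |A|=257.7867
9. ⊥bis P0·P8 via (16.095,5.255): [(18.1876, 10.6265) (16.1977, 10.0765) (15.983, 0) (29, 0) (29, 9.7632)]  |A|=131.9102
10. canonical 5-gon: [(18.1876, 10.6265) (16.1977, 10.0765) (15.983, 0) (29, 0) (29, 9.7632)]
11. shoelace: 131.9102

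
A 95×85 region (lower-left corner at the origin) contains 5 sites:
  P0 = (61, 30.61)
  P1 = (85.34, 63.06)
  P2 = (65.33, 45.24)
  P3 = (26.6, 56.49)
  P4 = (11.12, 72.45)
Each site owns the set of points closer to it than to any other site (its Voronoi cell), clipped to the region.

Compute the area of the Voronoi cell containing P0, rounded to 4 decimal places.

Area of P0's cell: 2560.7056

1. box [0,95]×[0,85]: [(0, 0) (95, 0) (95, 85) (0, 85)]
2. ⊥bis P0·P1 via (73.17,46.835): [(0, 0) (95, 0) (95, 30.4608) (22.2886, 85) (0, 85)]  |A|=6092.1888
3. ⊥bis P0·P2 via (63.165,37.925): [(0, 56.6198) (0, 0) (95, 0) (95, 28.5029)]  |A|=4043.326
4. ⊥bis P0·P3 via (43.8,43.55): [(43.8655, 43.637) (11.0362, 0) (95, 0) (95, 28.5029)]  |A|=2560.7056
5. ⊥bis P0·P4 via (36.06,51.53): [(43.8655, 43.637) (11.0362, 0) (95, 0) (95, 28.5029)]  |A|=2560.7056
6. canonical 4-gon: [(43.8655, 43.637) (11.0362, 0) (95, 0) (95, 28.5029)]
7. shoelace: 2560.7056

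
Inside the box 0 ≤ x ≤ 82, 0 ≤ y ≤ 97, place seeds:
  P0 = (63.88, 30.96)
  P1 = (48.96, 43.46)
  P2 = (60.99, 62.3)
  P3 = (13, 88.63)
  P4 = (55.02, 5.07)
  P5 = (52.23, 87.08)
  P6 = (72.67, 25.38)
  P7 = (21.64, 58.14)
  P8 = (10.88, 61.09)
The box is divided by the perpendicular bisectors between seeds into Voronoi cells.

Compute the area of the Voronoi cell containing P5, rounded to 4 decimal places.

1. box [0,82]×[0,97]: [(0, 0) (82, 0) (82, 97) (0, 97)]
2. ⊥bis P5·P0 via (58.055,59.02): [(0, 46.9683) (82, 63.9908) (82, 97) (0, 97)]  |A|=3404.6779
3. ⊥bis P5·P1 via (50.595,65.27): [(0, 69.0629) (78.1952, 63.2009) (82, 63.9908) (82, 97) (0, 97)]  |A|=2540.8326
4. ⊥bis P5·P2 via (56.61,74.69): [(0, 69.0629) (33.5728, 66.5461) (82, 83.6656) (82, 97) (0, 97)]  |A|=2040.4467
5. ⊥bis P5·P3 via (32.615,87.855): [(31.7784, 66.6806) (33.5728, 66.5461) (82, 83.6656) (82, 97) (32.9763, 97)]  |A|=1096.6372
6. ⊥bis P5·P4 via (53.625,46.075): [(31.7784, 66.6806) (33.5728, 66.5461) (82, 83.6656) (82, 97) (32.9763, 97)]  |A|=1096.6372
7. ⊥bis P5·P6 via (62.45,56.23): [(31.7784, 66.6806) (33.5728, 66.5461) (82, 83.6656) (82, 97) (32.9763, 97)]  |A|=1096.6372
8. ⊥bis P5·P7 via (36.935,72.61): [(32.21, 77.6044) (40.3914, 68.9565) (82, 83.6656) (82, 97) (32.9763, 97)]  |A|=1047.4638
9. ⊥bis P5·P8 via (31.555,74.085): [(32.21, 77.6044) (40.3914, 68.9565) (82, 83.6656) (82, 97) (32.9763, 97)]  |A|=1047.4638
10. canonical 5-gon: [(32.21, 77.6044) (40.3914, 68.9565) (82, 83.6656) (82, 97) (32.9763, 97)]
11. shoelace: 1047.4638

Area of P5's cell: 1047.4638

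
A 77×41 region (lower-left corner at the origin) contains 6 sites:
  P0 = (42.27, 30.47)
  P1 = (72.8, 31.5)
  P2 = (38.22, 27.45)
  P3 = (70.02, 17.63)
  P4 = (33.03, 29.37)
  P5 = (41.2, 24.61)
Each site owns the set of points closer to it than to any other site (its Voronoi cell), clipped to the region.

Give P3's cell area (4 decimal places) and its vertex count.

Area of P3's cell: 595.5923 (5 vertices)

1. box [0,77]×[0,41]: [(0, 0) (77, 0) (77, 41) (0, 41)]
2. ⊥bis P3·P0 via (56.145,24.05): [(45.017, 0) (77, 0) (77, 41) (63.9878, 41)]  |A|=922.4014
3. ⊥bis P3·P1 via (71.41,24.565): [(57.6586, 27.3212) (45.017, 0) (77, 0) (77, 23.4446)]  |A|=663.6329
4. ⊥bis P3·P2 via (54.12,22.54): [(57.6586, 27.3212) (51.4587, 13.9218) (47.1595, 0) (77, 0) (77, 23.4446)]  |A|=648.7189
5. ⊥bis P3·P4 via (51.525,23.5): [(57.6586, 27.3212) (51.4587, 13.9218) (47.1595, 0) (77, 0) (77, 23.4446)]  |A|=648.7189
6. ⊥bis P3·P5 via (55.61,21.12): [(57.6586, 27.3212) (56.5114, 24.8419) (50.4949, 0) (77, 0) (77, 23.4446)]  |A|=595.5923
7. canonical 5-gon: [(57.6586, 27.3212) (56.5114, 24.8419) (50.4949, 0) (77, 0) (77, 23.4446)]
8. shoelace: 595.5923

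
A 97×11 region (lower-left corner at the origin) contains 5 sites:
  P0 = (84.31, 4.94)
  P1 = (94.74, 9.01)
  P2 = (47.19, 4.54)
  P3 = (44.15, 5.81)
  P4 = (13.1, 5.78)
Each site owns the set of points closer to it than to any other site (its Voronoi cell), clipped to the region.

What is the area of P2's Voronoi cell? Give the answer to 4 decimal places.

Area of P2's cell: 219.2964

1. box [0,97]×[0,11]: [(0, 0) (97, 0) (97, 11) (0, 11)]
2. ⊥bis P2·P0 via (65.75,4.74): [(0, 0) (65.8011, 0) (65.6825, 11) (0, 11)]  |A|=723.1599
3. ⊥bis P2·P1 via (70.965,6.775): [(0, 0) (65.8011, 0) (65.6825, 11) (0, 11)]  |A|=723.1599
4. ⊥bis P2·P3 via (45.67,5.175): [(43.5081, 0) (65.8011, 0) (65.6825, 11) (48.1035, 11)]  |A|=219.2964
5. ⊥bis P2·P4 via (30.145,5.16): [(43.5081, 0) (65.8011, 0) (65.6825, 11) (48.1035, 11)]  |A|=219.2964
6. canonical 4-gon: [(43.5081, 0) (65.8011, 0) (65.6825, 11) (48.1035, 11)]
7. shoelace: 219.2964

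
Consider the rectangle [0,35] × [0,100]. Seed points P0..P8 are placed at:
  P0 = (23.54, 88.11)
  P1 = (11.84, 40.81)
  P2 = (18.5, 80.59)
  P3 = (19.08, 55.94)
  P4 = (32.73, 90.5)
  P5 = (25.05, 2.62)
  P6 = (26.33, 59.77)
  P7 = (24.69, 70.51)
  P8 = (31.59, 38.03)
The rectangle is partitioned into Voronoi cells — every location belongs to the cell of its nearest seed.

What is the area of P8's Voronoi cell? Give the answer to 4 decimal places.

1. box [0,35]×[0,100]: [(0, 0) (35, 0) (35, 100) (0, 100)]
2. ⊥bis P8·P0 via (27.565,63.07): [(0, 58.6391) (0, 0) (35, 0) (35, 64.2651)]  |A|=2150.8243
3. ⊥bis P8·P1 via (21.715,39.42): [(24.9856, 62.6554) (16.1663, 0) (35, 0) (35, 64.2651)]  |A|=911.8059
4. ⊥bis P8·P2 via (25.045,59.31): [(24.4907, 59.1395) (16.1663, 0) (35, 0) (35, 62.3718)]  |A|=884.6509
5. ⊥bis P8·P3 via (25.335,46.985): [(22.5012, 45.0056) (16.1663, 0) (35, 0) (35, 53.7359)]  |A|=759.6287
6. ⊥bis P8·P4 via (32.16,64.265): [(22.5012, 45.0056) (16.1663, 0) (35, 0) (35, 53.7359)]  |A|=759.6287
7. ⊥bis P8·P5 via (28.32,20.325): [(22.5012, 45.0056) (19.2627, 21.9978) (35, 19.0912) (35, 53.7359)]  |A|=402.2553
8. ⊥bis P8·P6 via (28.96,48.9): [(27.6085, 48.573) (22.5012, 45.0056) (19.2627, 21.9978) (35, 19.0912) (35, 50.3614)]  |A|=389.7837
9. ⊥bis P8·P7 via (28.14,54.27): [(27.6085, 48.573) (22.5012, 45.0056) (19.2627, 21.9978) (35, 19.0912) (35, 50.3614)]  |A|=389.7837
10. canonical 5-gon: [(27.6085, 48.573) (22.5012, 45.0056) (19.2627, 21.9978) (35, 19.0912) (35, 50.3614)]
11. shoelace: 389.7837

Area of P8's cell: 389.7837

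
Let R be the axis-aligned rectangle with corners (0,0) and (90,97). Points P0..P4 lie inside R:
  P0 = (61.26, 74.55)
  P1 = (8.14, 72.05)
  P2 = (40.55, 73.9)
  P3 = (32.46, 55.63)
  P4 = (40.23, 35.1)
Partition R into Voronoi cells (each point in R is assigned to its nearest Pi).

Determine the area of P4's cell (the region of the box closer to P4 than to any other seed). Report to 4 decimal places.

1. box [0,90]×[0,97]: [(0, 0) (90, 0) (90, 97) (0, 97)]
2. ⊥bis P4·P0 via (50.745,54.825): [(0, 81.8761) (0, 0) (90, 0) (90, 33.899)]  |A|=5209.8789
3. ⊥bis P4·P1 via (24.185,53.575): [(35.179, 63.1229) (0, 32.571) (0, 0) (90, 0) (90, 33.899)]  |A|=4342.6276
4. ⊥bis P4·P2 via (40.39,54.5): [(51.527, 54.4081) (25.3925, 54.6237) (0, 32.571) (0, 0) (90, 0) (90, 33.899)]  |A|=4230.5113
5. ⊥bis P4·P3 via (36.345,45.365): [(55.1441, 52.4799) (0, 31.6095) (0, 0) (90, 0) (90, 33.899)]  |A|=3823.9238
6. canonical 5-gon: [(55.1441, 52.4799) (0, 31.6095) (0, 0) (90, 0) (90, 33.899)]
7. shoelace: 3823.9238

Area of P4's cell: 3823.9238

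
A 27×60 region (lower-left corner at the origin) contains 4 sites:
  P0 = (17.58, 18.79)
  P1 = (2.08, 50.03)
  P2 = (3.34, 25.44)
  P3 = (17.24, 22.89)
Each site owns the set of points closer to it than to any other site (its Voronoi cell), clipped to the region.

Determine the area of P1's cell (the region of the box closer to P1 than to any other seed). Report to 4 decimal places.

Area of P1's cell: 535.6156

1. box [0,27]×[0,60]: [(0, 0) (27, 0) (27, 60) (0, 60)]
2. ⊥bis P1·P0 via (9.83,34.41): [(0, 29.5328) (27, 42.929) (27, 60) (0, 60)]  |A|=641.7656
3. ⊥bis P1·P2 via (2.71,37.735): [(0, 37.5961) (18.1233, 38.5248) (27, 42.929) (27, 60) (0, 60)]  |A|=568.6982
4. ⊥bis P1·P3 via (9.66,36.46): [(0, 37.5961) (12.875, 38.2559) (27, 46.1459) (27, 60) (0, 60)]  |A|=535.6156
5. canonical 5-gon: [(0, 37.5961) (12.875, 38.2559) (27, 46.1459) (27, 60) (0, 60)]
6. shoelace: 535.6156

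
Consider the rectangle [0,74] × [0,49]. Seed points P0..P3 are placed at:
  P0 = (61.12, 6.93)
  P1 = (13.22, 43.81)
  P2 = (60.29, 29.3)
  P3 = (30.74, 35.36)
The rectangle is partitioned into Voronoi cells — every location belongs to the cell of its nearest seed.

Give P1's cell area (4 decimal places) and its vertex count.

Area of P1's cell: 720.5163 (4 vertices)

1. box [0,74]×[0,49]: [(0, 0) (74, 0) (74, 49) (0, 49)]
2. ⊥bis P1·P0 via (37.17,25.37): [(0, 0) (17.6367, 0) (55.3636, 49) (0, 49)]  |A|=1788.5076
3. ⊥bis P1·P2 via (36.755,36.555): [(0, 0) (17.6367, 0) (30.7277, 17.0027) (40.5913, 49) (0, 49)]  |A|=1552.1715
4. ⊥bis P1·P3 via (21.98,39.585): [(0, 0) (2.8879, 0) (26.5209, 49) (0, 49)]  |A|=720.5163
5. canonical 4-gon: [(0, 0) (2.8879, 0) (26.5209, 49) (0, 49)]
6. shoelace: 720.5163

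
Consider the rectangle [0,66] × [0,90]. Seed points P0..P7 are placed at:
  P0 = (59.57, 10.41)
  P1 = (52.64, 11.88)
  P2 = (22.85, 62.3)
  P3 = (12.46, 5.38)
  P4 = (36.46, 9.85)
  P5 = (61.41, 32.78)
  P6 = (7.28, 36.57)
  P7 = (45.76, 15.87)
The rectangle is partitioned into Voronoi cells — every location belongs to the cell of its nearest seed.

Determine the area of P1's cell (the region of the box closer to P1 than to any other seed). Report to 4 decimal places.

Area of P1's cell: 174.3530

1. box [0,66]×[0,90]: [(0, 0) (66, 0) (66, 90) (0, 90)]
2. ⊥bis P1·P0 via (56.105,11.145): [(0, 0) (53.7409, 0) (66, 57.7929) (66, 90) (0, 90)]  |A|=5585.7561
3. ⊥bis P1·P2 via (37.745,37.09): [(0, 14.7889) (0, 0) (53.7409, 0) (65.0278, 53.2097)]  |A|=1910.6123
4. ⊥bis P1·P3 via (32.55,8.63): [(28.8009, 31.8055) (33.9461, 0) (53.7409, 0) (65.0278, 53.2097)]  |A|=1157.8107
5. ⊥bis P1·P4 via (44.55,10.865): [(41.0172, 39.0233) (45.9132, 0) (53.7409, 0) (65.0278, 53.2097)]  |A|=711.472
6. ⊥bis P1·P5 via (57.025,22.33): [(42.3384, 28.4928) (45.9132, 0) (53.7409, 0) (58.3589, 21.7703)]  |A|=301.4245
7. ⊥bis P1·P6 via (29.96,24.225): [(42.3384, 28.4928) (45.9132, 0) (53.7409, 0) (58.3589, 21.7703)]  |A|=301.4245
8. ⊥bis P1·P7 via (49.2,13.875): [(54.6752, 23.316) (45.0666, 6.7477) (45.9132, 0) (53.7409, 0) (58.3589, 21.7703)]  |A|=174.353
9. canonical 5-gon: [(54.6752, 23.316) (45.0666, 6.7477) (45.9132, 0) (53.7409, 0) (58.3589, 21.7703)]
10. shoelace: 174.353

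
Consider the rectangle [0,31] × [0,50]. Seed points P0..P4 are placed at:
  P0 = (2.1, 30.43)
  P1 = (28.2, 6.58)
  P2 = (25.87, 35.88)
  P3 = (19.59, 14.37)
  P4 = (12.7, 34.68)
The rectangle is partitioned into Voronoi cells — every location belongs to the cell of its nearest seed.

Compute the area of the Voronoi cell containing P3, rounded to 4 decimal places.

Area of P3's cell: 516.6086

1. box [0,31]×[0,50]: [(0, 0) (31, 0) (31, 50) (0, 50)]
2. ⊥bis P3·P0 via (10.845,22.4): [(0, 10.5893) (0, 0) (31, 0) (31, 44.3496)]  |A|=851.5541
3. ⊥bis P3·P1 via (23.895,10.475): [(0, 10.5893) (0, 0) (14.4176, 0) (31, 18.3279) (31, 44.3496)]  |A|=699.594
4. ⊥bis P3·P2 via (22.73,25.125): [(15.3308, 27.2852) (0, 10.5893) (0, 0) (14.4176, 0) (31, 18.3279) (31, 22.7105)]  |A|=530.0605
5. ⊥bis P3·P4 via (16.145,24.525): [(20.1414, 25.8808) (11.2811, 22.875) (0, 10.5893) (0, 0) (14.4176, 0) (31, 18.3279) (31, 22.7105)]  |A|=516.6086
6. canonical 7-gon: [(20.1414, 25.8808) (11.2811, 22.875) (0, 10.5893) (0, 0) (14.4176, 0) (31, 18.3279) (31, 22.7105)]
7. shoelace: 516.6086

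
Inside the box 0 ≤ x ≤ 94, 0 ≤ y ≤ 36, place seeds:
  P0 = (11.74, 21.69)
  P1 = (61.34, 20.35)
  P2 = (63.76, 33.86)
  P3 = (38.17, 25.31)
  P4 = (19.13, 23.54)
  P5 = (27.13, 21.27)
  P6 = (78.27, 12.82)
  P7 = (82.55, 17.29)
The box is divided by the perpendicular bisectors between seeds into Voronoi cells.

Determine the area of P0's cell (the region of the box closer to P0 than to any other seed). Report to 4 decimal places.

1. box [0,94]×[0,36]: [(0, 0) (94, 0) (94, 36) (0, 36)]
2. ⊥bis P0·P1 via (36.54,21.02): [(0, 0) (35.9721, 0) (36.9447, 36) (0, 36)]  |A|=1312.5028
3. ⊥bis P0·P2 via (37.75,27.775): [(0, 0) (35.9721, 0) (36.8289, 31.7123) (35.8258, 36) (0, 36)]  |A|=1310.104
4. ⊥bis P0·P3 via (24.955,23.5): [(0, 0) (28.1737, 0) (23.2429, 36) (0, 36)]  |A|=925.4992
5. ⊥bis P0·P4 via (15.435,22.615): [(0, 0) (21.0964, 0) (12.0842, 36) (0, 36)]  |A|=597.2512
6. ⊥bis P0·P5 via (19.435,21.48): [(0, 0) (18.8488, 0) (19.0697, 8.0957) (12.0842, 36) (0, 36)]  |A|=588.1533
7. ⊥bis P0·P6 via (45.005,17.255): [(0, 0) (18.8488, 0) (19.0697, 8.0957) (12.0842, 36) (0, 36)]  |A|=588.1533
8. ⊥bis P0·P7 via (47.145,19.49): [(0, 0) (18.8488, 0) (19.0697, 8.0957) (12.0842, 36) (0, 36)]  |A|=588.1533
9. canonical 5-gon: [(0, 0) (18.8488, 0) (19.0697, 8.0957) (12.0842, 36) (0, 36)]
10. shoelace: 588.1533

Area of P0's cell: 588.1533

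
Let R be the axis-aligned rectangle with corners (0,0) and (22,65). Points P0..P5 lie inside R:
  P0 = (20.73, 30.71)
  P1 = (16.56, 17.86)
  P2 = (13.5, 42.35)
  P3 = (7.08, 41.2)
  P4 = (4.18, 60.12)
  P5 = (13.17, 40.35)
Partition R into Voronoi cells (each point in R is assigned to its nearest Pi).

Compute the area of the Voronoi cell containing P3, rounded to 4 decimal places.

Area of P3's cell: 223.6903

1. box [0,22]×[0,65]: [(0, 0) (22, 0) (22, 65) (0, 65)]
2. ⊥bis P3·P0 via (13.905,35.955): [(0, 17.8613) (22, 46.4885) (22, 65) (0, 65)]  |A|=722.1522
3. ⊥bis P3·P1 via (11.82,29.53): [(0, 24.7291) (7.6729, 27.8456) (22, 46.4885) (22, 65) (0, 65)]  |A|=695.8041
4. ⊥bis P3·P2 via (10.29,41.775): [(0, 24.7291) (7.6729, 27.8456) (11.8188, 33.2403) (6.1298, 65) (0, 65)]  |A|=349.5529
5. ⊥bis P3·P4 via (5.63,50.66): [(0, 49.7971) (0, 24.7291) (7.6729, 27.8456) (11.8188, 33.2403) (8.6165, 51.1178)]  |A|=241.5077
6. ⊥bis P3·P5 via (10.125,40.775): [(0, 49.7971) (0, 24.7291) (7.6729, 27.8456) (8.4641, 28.8751) (10.2757, 41.8548) (8.6165, 51.1178)]  |A|=223.6903
7. canonical 6-gon: [(0, 49.7971) (0, 24.7291) (7.6729, 27.8456) (8.4641, 28.8751) (10.2757, 41.8548) (8.6165, 51.1178)]
8. shoelace: 223.6903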